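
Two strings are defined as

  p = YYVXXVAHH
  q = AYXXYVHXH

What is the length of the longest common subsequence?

6

Taking Y [2,2]; then X [4,3]; then X [5,4]; then V [6,6]; then H [8,7]; then H [9,9] gives a common subsequence of length 6. The LCS DP gives dp[9][9] = 6, so this is optimal.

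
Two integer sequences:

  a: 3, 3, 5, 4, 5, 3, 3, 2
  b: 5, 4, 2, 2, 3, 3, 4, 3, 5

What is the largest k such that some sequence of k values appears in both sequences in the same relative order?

4

One common subsequence of length 4: 3 at a[1]=b[5], then 3 at a[2]=b[6], then 4 at a[4]=b[7], then 5 at a[5]=b[9]. dp[8][9] = 4 confirms this is the maximum.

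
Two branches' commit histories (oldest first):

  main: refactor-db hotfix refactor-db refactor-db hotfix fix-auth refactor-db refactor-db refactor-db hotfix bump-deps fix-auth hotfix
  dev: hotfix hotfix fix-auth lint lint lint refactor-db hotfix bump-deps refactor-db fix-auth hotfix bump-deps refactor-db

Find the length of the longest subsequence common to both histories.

Taking hotfix [2,1], then hotfix [5,2], then fix-auth [6,3], then refactor-db [9,7], then hotfix [10,8], then bump-deps [11,9], then fix-auth [12,11], then hotfix [13,12] gives a common subsequence of length 8. Since dp[13][14] = 8, nothing longer is possible.

8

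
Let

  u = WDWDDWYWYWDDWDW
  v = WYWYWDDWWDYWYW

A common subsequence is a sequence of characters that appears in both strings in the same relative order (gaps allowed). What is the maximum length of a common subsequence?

One common subsequence of length 10: W at u[6]=v[1], Y at u[7]=v[2], W at u[8]=v[3], Y at u[9]=v[4], W at u[10]=v[5], D at u[11]=v[6], D at u[12]=v[7], W at u[13]=v[9], D at u[14]=v[10], W at u[15]=v[14]. Since dp[15][14] = 10, nothing longer is possible.

10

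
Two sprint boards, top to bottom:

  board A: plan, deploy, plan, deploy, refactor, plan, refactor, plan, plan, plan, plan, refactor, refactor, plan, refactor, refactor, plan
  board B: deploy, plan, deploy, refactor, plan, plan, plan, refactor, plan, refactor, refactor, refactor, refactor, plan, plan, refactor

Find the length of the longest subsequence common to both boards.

13

Taking deploy (board A #2, board B #1) → plan (board A #3, board B #2) → deploy (board A #4, board B #3) → refactor (board A #5, board B #4) → plan (board A #6, board B #5) → plan (board A #8, board B #6) → plan (board A #9, board B #7) → plan (board A #11, board B #9) → refactor (board A #12, board B #10) → refactor (board A #13, board B #11) → refactor (board A #15, board B #12) → refactor (board A #16, board B #13) → plan (board A #17, board B #15) gives a common subsequence of length 13. dp[17][16] = 13 confirms this is the maximum.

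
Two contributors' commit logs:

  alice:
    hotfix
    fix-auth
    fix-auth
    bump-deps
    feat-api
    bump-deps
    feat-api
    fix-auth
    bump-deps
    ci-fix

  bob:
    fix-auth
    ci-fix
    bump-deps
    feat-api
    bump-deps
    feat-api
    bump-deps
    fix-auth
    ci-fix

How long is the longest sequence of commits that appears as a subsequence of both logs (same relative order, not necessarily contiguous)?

Match fix-auth (alice #2, bob #1), then bump-deps (alice #4, bob #3), then feat-api (alice #5, bob #4), then bump-deps (alice #6, bob #5), then feat-api (alice #7, bob #6), then fix-auth (alice #8, bob #8), then ci-fix (alice #10, bob #9) — 7 commits in the same relative order in both, and the DP table's final entry dp[10][9] is also 7, so no common subsequence is longer.

7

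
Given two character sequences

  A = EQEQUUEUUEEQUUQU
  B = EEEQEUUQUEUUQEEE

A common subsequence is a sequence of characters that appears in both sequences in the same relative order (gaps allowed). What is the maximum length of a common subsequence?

10

Taking E (A #1, B #3); then Q (A #2, B #4); then E (A #3, B #5); then Q (A #4, B #8); then U (A #6, B #9); then E (A #7, B #10); then U (A #8, B #11); then U (A #9, B #12); then E (A #10, B #15); then E (A #11, B #16) gives a common subsequence of length 10, and the DP table's final entry dp[16][16] is also 10, so no common subsequence is longer.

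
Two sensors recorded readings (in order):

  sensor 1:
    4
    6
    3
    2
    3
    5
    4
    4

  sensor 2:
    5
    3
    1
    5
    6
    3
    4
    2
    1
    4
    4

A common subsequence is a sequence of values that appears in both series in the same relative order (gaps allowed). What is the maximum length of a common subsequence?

Let dp[i][j] be the LCS length of the first i values of sensor 1 and the first j values of sensor 2. dp[i][j] = dp[i-1][j-1]+1 when the i-th and j-th values match, else max(dp[i-1][j], dp[i][j-1]).
    ·  5  3  1  5  6  3  4  2  1  4  4
 ·  0  0  0  0  0  0  0  0  0  0  0  0
 4  0  0  0  0  0  0  0  1  1  1  1  1
 6  0  0  0  0  0  1  1  1  1  1  1  1
 3  0  0  1  1  1  1  2  2  2  2  2  2
 2  0  0  1  1  1  1  2  2  3  3  3  3
 3  0  0  1  1  1  1  2  2  3  3  3  3
 5  0  1  1  1  2  2  2  2  3  3  3  3
 4  0  1  1  1  2  2  2  3  3  3  4  4
 4  0  1  1  1  2  2  2  3  3  3  4  5
dp[8][11] = 5. One LCS (by backtracking along matches): 6, 3, 2, 4, 4.

5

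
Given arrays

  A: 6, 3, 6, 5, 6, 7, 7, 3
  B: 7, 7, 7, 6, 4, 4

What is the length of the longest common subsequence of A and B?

Let dp[i][j] be the LCS length of the first i values of A and the first j values of B. dp[i][j] = dp[i-1][j-1]+1 when the i-th and j-th values match, else max(dp[i-1][j], dp[i][j-1]).
    ·  7  7  7  6  4  4
 ·  0  0  0  0  0  0  0
 6  0  0  0  0  1  1  1
 3  0  0  0  0  1  1  1
 6  0  0  0  0  1  1  1
 5  0  0  0  0  1  1  1
 6  0  0  0  0  1  1  1
 7  0  1  1  1  1  1  1
 7  0  1  2  2  2  2  2
 3  0  1  2  2  2  2  2
dp[8][6] = 2. One LCS (by backtracking along matches): 7, 7.

2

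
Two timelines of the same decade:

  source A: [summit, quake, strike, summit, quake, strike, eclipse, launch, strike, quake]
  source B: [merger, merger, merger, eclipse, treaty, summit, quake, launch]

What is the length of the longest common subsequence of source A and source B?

Taking summit at source A[4]=source B[6], then quake at source A[5]=source B[7], then launch at source A[8]=source B[8] gives a common subsequence of length 3. dp[10][8] = 3 confirms this is the maximum.

3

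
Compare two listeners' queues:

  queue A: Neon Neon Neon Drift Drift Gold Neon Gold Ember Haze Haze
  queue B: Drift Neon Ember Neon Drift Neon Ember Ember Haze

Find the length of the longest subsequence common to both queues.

Match Neon at queue A[1]=queue B[2], Neon at queue A[3]=queue B[4], Drift at queue A[5]=queue B[5], Neon at queue A[7]=queue B[6], Ember at queue A[9]=queue B[8], Haze at queue A[11]=queue B[9] — 6 songs in the same relative order in both, and the DP table's final entry dp[11][9] is also 6, so no common subsequence is longer.

6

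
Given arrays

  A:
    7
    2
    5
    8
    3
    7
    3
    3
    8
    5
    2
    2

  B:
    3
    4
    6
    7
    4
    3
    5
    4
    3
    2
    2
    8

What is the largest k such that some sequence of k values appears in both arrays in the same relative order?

6

Taking 3 [5,1]; then 7 [6,4]; then 3 [7,6]; then 3 [8,9]; then 2 [11,10]; then 2 [12,11] gives a common subsequence of length 6. dp[12][12] = 6 confirms this is the maximum.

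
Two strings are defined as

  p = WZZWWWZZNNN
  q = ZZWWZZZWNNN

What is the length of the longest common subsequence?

Taking Z [2,1]; then Z [3,2]; then W [4,3]; then W [5,4]; then Z [7,6]; then Z [8,7]; then N [9,9]; then N [10,10]; then N [11,11] gives a common subsequence of length 9. dp[11][11] = 9 confirms this is the maximum.

9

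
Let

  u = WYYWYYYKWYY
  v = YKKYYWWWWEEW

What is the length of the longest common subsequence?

Let dp[i][j] be the LCS length of the first i characters of u and the first j characters of v. dp[i][j] = dp[i-1][j-1]+1 when the i-th and j-th characters match, else max(dp[i-1][j], dp[i][j-1]).
    ·  Y  K  K  Y  Y  W  W  W  W  E  E  W
 ·  0  0  0  0  0  0  0  0  0  0  0  0  0
 W  0  0  0  0  0  0  1  1  1  1  1  1  1
 Y  0  1  1  1  1  1  1  1  1  1  1  1  1
 Y  0  1  1  1  2  2  2  2  2  2  2  2  2
 W  0  1  1  1  2  2  3  3  3  3  3  3  3
 Y  0  1  1  1  2  3  3  3  3  3  3  3  3
 Y  0  1  1  1  2  3  3  3  3  3  3  3  3
 Y  0  1  1  1  2  3  3  3  3  3  3  3  3
 K  0  1  2  2  2  3  3  3  3  3  3  3  3
 W  0  1  2  2  2  3  4  4  4  4  4  4  4
 Y  0  1  2  2  3  3  4  4  4  4  4  4  4
 Y  0  1  2  2  3  4  4  4  4  4  4  4  4
dp[11][12] = 4. One LCS (by backtracking along matches): YYWW.

4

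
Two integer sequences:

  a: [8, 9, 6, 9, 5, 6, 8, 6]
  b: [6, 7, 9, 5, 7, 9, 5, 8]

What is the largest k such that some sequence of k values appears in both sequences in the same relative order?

4

Let dp[i][j] be the LCS length of the first i values of a and the first j values of b. dp[i][j] = dp[i-1][j-1]+1 when the i-th and j-th values match, else max(dp[i-1][j], dp[i][j-1]).
    ·  6  7  9  5  7  9  5  8
 ·  0  0  0  0  0  0  0  0  0
 8  0  0  0  0  0  0  0  0  1
 9  0  0  0  1  1  1  1  1  1
 6  0  1  1  1  1  1  1  1  1
 9  0  1  1  2  2  2  2  2  2
 5  0  1  1  2  3  3  3  3  3
 6  0  1  1  2  3  3  3  3  3
 8  0  1  1  2  3  3  3  3  4
 6  0  1  1  2  3  3  3  3  4
dp[8][8] = 4. One LCS (by backtracking along matches): 9, 9, 5, 8.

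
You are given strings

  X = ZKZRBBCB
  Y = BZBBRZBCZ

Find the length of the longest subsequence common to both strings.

4

Let dp[i][j] be the LCS length of the first i characters of X and the first j characters of Y. dp[i][j] = dp[i-1][j-1]+1 when the i-th and j-th characters match, else max(dp[i-1][j], dp[i][j-1]).
    ·  B  Z  B  B  R  Z  B  C  Z
 ·  0  0  0  0  0  0  0  0  0  0
 Z  0  0  1  1  1  1  1  1  1  1
 K  0  0  1  1  1  1  1  1  1  1
 Z  0  0  1  1  1  1  2  2  2  2
 R  0  0  1  1  1  2  2  2  2  2
 B  0  1  1  2  2  2  2  3  3  3
 B  0  1  1  2  3  3  3  3  3  3
 C  0  1  1  2  3  3  3  3  4  4
 B  0  1  1  2  3  3  3  4  4  4
dp[8][9] = 4. One LCS (by backtracking along matches): ZZBC.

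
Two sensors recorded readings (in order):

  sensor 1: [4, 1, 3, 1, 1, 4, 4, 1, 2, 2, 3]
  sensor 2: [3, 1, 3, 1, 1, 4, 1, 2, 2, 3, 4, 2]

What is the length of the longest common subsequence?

9

Pick 1 at sensor 1[2]=sensor 2[2], 3 at sensor 1[3]=sensor 2[3], 1 at sensor 1[4]=sensor 2[4], 1 at sensor 1[5]=sensor 2[5], 4 at sensor 1[7]=sensor 2[6], 1 at sensor 1[8]=sensor 2[7], 2 at sensor 1[9]=sensor 2[8], 2 at sensor 1[10]=sensor 2[9], 3 at sensor 1[11]=sensor 2[10]; all 9 values appear in both, in order. dp[11][12] = 9 confirms this is the maximum.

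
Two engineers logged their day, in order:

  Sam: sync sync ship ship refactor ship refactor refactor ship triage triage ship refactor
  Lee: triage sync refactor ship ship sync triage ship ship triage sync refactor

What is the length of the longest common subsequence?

7

Taking sync [1,2], then ship [3,4], then ship [4,5], then ship [6,8], then ship [9,9], then triage [10,10], then refactor [13,12] gives a common subsequence of length 7, and the DP table's final entry dp[13][12] is also 7, so no common subsequence is longer.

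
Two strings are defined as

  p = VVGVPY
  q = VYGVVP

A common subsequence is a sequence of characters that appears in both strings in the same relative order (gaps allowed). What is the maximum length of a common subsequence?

Match V [1,1]; then V [2,4]; then V [4,5]; then P [5,6] — 4 characters in the same relative order in both, and the DP table's final entry dp[6][6] is also 4, so no common subsequence is longer.

4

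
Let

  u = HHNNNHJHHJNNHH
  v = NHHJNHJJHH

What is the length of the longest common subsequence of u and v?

8

Let dp[i][j] be the LCS length of the first i characters of u and the first j characters of v. dp[i][j] = dp[i-1][j-1]+1 when the i-th and j-th characters match, else max(dp[i-1][j], dp[i][j-1]).
    ·  N  H  H  J  N  H  J  J  H  H
 ·  0  0  0  0  0  0  0  0  0  0  0
 H  0  0  1  1  1  1  1  1  1  1  1
 H  0  0  1  2  2  2  2  2  2  2  2
 N  0  1  1  2  2  3  3  3  3  3  3
 N  0  1  1  2  2  3  3  3  3  3  3
 N  0  1  1  2  2  3  3  3  3  3  3
 H  0  1  2  2  2  3  4  4  4  4  4
 J  0  1  2  2  3  3  4  5  5  5  5
 H  0  1  2  3  3  3  4  5  5  6  6
 H  0  1  2  3  3  3  4  5  5  6  7
 J  0  1  2  3  4  4  4  5  6  6  7
 N  0  1  2  3  4  5  5  5  6  6  7
 N  0  1  2  3  4  5  5  5  6  6  7
 H  0  1  2  3  4  5  6  6  6  7  7
 H  0  1  2  3  4  5  6  6  6  7  8
dp[14][10] = 8. One LCS (by backtracking along matches): HHNHJJHH.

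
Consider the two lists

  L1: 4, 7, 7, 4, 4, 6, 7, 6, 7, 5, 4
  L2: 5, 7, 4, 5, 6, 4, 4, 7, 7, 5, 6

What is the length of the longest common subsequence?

6

Let dp[i][j] be the LCS length of the first i values of L1 and the first j values of L2. dp[i][j] = dp[i-1][j-1]+1 when the i-th and j-th values match, else max(dp[i-1][j], dp[i][j-1]).
    ·  5  7  4  5  6  4  4  7  7  5  6
 ·  0  0  0  0  0  0  0  0  0  0  0  0
 4  0  0  0  1  1  1  1  1  1  1  1  1
 7  0  0  1  1  1  1  1  1  2  2  2  2
 7  0  0  1  1  1  1  1  1  2  3  3  3
 4  0  0  1  2  2  2  2  2  2  3  3  3
 4  0  0  1  2  2  2  3  3  3  3  3  3
 6  0  0  1  2  2  3  3  3  3  3  3  4
 7  0  0  1  2  2  3  3  3  4  4  4  4
 6  0  0  1  2  2  3  3  3  4  4  4  5
 7  0  0  1  2  2  3  3  3  4  5  5  5
 5  0  1  1  2  3  3  3  3  4  5  6  6
 4  0  1  1  2  3  3  4  4  4  5  6  6
dp[11][11] = 6. One LCS (by backtracking along matches): 4, 4, 4, 7, 7, 5.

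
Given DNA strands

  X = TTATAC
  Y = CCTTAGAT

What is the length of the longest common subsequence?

Pick T [1,3], then T [2,4], then A [3,7], then T [4,8]; all 4 bases appear in both, in order. dp[6][8] = 4 confirms this is the maximum.

4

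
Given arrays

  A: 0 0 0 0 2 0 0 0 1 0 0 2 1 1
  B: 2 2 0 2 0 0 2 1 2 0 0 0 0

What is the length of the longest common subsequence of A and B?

8

Pick 0 (A #1, B #3) → 0 (A #2, B #5) → 0 (A #3, B #6) → 2 (A #5, B #9) → 0 (A #7, B #10) → 0 (A #8, B #11) → 0 (A #10, B #12) → 0 (A #11, B #13); all 8 values appear in both, in order, and the DP table's final entry dp[14][13] is also 8, so no common subsequence is longer.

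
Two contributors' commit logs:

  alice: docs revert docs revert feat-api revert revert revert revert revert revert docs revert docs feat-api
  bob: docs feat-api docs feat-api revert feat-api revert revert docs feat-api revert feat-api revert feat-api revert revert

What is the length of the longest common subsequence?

Match docs (alice #1, bob #1), then docs (alice #3, bob #3), then revert (alice #4, bob #5), then feat-api (alice #5, bob #6), then revert (alice #6, bob #7), then revert (alice #7, bob #8), then revert (alice #8, bob #11), then revert (alice #9, bob #13), then revert (alice #11, bob #15), then revert (alice #13, bob #16) — 10 commits in the same relative order in both. Since dp[15][16] = 10, nothing longer is possible.

10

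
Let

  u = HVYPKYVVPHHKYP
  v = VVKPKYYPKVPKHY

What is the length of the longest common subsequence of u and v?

8

Match V [2,2]; then Y [3,7]; then P [4,8]; then K [5,9]; then V [8,10]; then P [9,11]; then H [11,13]; then Y [13,14] — 8 characters in the same relative order in both. dp[14][14] = 8 confirms this is the maximum.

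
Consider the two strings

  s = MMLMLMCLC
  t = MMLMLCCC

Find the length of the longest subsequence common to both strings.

7

Taking M [1,1] → M [2,2] → L [3,3] → M [4,4] → L [5,5] → C [7,7] → C [9,8] gives a common subsequence of length 7. dp[9][8] = 7 confirms this is the maximum.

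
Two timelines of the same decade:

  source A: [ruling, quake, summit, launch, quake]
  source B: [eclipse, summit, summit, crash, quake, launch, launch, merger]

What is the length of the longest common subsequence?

Pick quake (source A #2, source B #5), launch (source A #4, source B #7); all 2 events appear in both, in order, and the DP table's final entry dp[5][8] is also 2, so no common subsequence is longer.

2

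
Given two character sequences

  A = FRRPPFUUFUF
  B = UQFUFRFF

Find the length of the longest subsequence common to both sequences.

4

Match F at A[1]=B[5], R at A[3]=B[6], F at A[9]=B[7], F at A[11]=B[8] — 4 characters in the same relative order in both. The LCS DP gives dp[11][8] = 4, so this is optimal.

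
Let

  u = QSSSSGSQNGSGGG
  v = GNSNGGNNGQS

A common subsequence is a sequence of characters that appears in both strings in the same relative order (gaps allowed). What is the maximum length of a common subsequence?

One common subsequence of length 6: G (u #6, v #1), S (u #7, v #3), N (u #9, v #4), G (u #10, v #5), G (u #12, v #6), G (u #13, v #9). The LCS DP gives dp[14][11] = 6, so this is optimal.

6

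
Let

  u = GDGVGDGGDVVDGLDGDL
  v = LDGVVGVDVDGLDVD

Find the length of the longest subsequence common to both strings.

11

Match D (u #2, v #2) → G (u #3, v #3) → V (u #4, v #5) → G (u #5, v #6) → D (u #9, v #8) → V (u #11, v #9) → D (u #12, v #10) → G (u #13, v #11) → L (u #14, v #12) → D (u #15, v #13) → D (u #17, v #15) — 11 characters in the same relative order in both. Since dp[18][15] = 11, nothing longer is possible.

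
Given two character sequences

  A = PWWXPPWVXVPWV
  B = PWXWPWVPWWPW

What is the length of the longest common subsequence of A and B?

Taking P [1,1] → W [2,2] → W [3,4] → P [5,5] → P [6,8] → W [7,10] → P [11,11] → W [12,12] gives a common subsequence of length 8. The LCS DP gives dp[13][12] = 8, so this is optimal.

8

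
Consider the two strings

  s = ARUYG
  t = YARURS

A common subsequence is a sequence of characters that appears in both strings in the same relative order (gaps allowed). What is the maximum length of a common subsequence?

3

Let dp[i][j] be the LCS length of the first i characters of s and the first j characters of t. dp[i][j] = dp[i-1][j-1]+1 when the i-th and j-th characters match, else max(dp[i-1][j], dp[i][j-1]).
    ·  Y  A  R  U  R  S
 ·  0  0  0  0  0  0  0
 A  0  0  1  1  1  1  1
 R  0  0  1  2  2  2  2
 U  0  0  1  2  3  3  3
 Y  0  1  1  2  3  3  3
 G  0  1  1  2  3  3  3
dp[5][6] = 3. One LCS (by backtracking along matches): ARU.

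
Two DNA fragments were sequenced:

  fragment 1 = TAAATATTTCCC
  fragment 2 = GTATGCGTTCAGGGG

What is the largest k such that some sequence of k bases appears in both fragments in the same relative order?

Pick T [1,2], then A [4,3], then T [5,4], then T [8,8], then T [9,9], then C [10,10]; all 6 bases appear in both, in order, and the DP table's final entry dp[12][15] is also 6, so no common subsequence is longer.

6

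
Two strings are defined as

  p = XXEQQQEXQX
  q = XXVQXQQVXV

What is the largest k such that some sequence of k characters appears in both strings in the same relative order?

One common subsequence of length 6: X (p #1, q #1) → X (p #2, q #2) → Q (p #4, q #4) → Q (p #5, q #6) → Q (p #6, q #7) → X (p #8, q #9), and the DP table's final entry dp[10][10] is also 6, so no common subsequence is longer.

6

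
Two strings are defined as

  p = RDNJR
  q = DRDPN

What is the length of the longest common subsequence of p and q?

3

Match R (p #1, q #2); then D (p #2, q #3); then N (p #3, q #5) — 3 characters in the same relative order in both. dp[5][5] = 3 confirms this is the maximum.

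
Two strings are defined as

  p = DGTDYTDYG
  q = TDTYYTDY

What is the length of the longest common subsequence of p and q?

6

One common subsequence of length 6: D [1,2]; then T [3,3]; then Y [5,5]; then T [6,6]; then D [7,7]; then Y [8,8]. The LCS DP gives dp[9][8] = 6, so this is optimal.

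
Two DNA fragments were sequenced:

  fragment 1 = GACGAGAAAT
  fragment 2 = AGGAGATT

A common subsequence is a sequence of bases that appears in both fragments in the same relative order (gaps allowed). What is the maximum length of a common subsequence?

Taking G (fragment 1 #1, fragment 2 #2) → G (fragment 1 #4, fragment 2 #3) → A (fragment 1 #5, fragment 2 #4) → G (fragment 1 #6, fragment 2 #5) → A (fragment 1 #7, fragment 2 #6) → T (fragment 1 #10, fragment 2 #8) gives a common subsequence of length 6. Since dp[10][8] = 6, nothing longer is possible.

6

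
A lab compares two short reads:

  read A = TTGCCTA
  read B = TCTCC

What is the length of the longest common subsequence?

Let dp[i][j] be the LCS length of the first i bases of read A and the first j bases of read B. dp[i][j] = dp[i-1][j-1]+1 when the i-th and j-th bases match, else max(dp[i-1][j], dp[i][j-1]).
    ·  T  C  T  C  C
 ·  0  0  0  0  0  0
 T  0  1  1  1  1  1
 T  0  1  1  2  2  2
 G  0  1  1  2  2  2
 C  0  1  2  2  3  3
 C  0  1  2  2  3  4
 T  0  1  2  3  3  4
 A  0  1  2  3  3  4
dp[7][5] = 4. One LCS (by backtracking along matches): TTCC.

4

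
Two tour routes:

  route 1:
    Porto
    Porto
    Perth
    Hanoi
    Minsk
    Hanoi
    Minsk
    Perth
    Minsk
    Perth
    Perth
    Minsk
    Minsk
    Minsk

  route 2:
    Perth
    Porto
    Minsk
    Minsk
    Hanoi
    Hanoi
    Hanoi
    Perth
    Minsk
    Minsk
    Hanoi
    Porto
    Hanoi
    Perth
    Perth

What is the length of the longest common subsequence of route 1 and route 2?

7

Pick Porto [1,2], Hanoi [4,6], Hanoi [6,7], Minsk [7,9], Minsk [9,10], Perth [10,14], Perth [11,15]; all 7 stops appear in both, in order, and the DP table's final entry dp[14][15] is also 7, so no common subsequence is longer.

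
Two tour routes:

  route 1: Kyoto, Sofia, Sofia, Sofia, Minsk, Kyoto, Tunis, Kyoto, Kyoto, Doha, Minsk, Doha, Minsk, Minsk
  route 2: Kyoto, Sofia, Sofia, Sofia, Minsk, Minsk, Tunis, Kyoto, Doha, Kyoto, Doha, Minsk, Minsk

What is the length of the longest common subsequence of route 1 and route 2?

11

One common subsequence of length 11: Kyoto at route 1[1]=route 2[1]; then Sofia at route 1[2]=route 2[2]; then Sofia at route 1[3]=route 2[3]; then Sofia at route 1[4]=route 2[4]; then Minsk at route 1[5]=route 2[6]; then Tunis at route 1[7]=route 2[7]; then Kyoto at route 1[8]=route 2[8]; then Kyoto at route 1[9]=route 2[10]; then Doha at route 1[12]=route 2[11]; then Minsk at route 1[13]=route 2[12]; then Minsk at route 1[14]=route 2[13]. The LCS DP gives dp[14][13] = 11, so this is optimal.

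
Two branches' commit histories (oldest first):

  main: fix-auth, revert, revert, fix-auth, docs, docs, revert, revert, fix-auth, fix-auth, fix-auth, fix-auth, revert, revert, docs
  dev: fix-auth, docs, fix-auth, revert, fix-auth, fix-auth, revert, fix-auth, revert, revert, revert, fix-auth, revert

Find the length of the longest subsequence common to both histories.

8

Taking fix-auth [1,3]; then revert [2,4]; then revert [3,7]; then fix-auth [4,8]; then revert [7,10]; then revert [8,11]; then fix-auth [12,12]; then revert [14,13] gives a common subsequence of length 8. dp[15][13] = 8 confirms this is the maximum.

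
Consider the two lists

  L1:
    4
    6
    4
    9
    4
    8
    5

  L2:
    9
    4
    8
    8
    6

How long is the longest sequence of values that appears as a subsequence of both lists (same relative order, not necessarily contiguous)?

One common subsequence of length 3: 9 at L1[4]=L2[1] → 4 at L1[5]=L2[2] → 8 at L1[6]=L2[4]. Since dp[7][5] = 3, nothing longer is possible.

3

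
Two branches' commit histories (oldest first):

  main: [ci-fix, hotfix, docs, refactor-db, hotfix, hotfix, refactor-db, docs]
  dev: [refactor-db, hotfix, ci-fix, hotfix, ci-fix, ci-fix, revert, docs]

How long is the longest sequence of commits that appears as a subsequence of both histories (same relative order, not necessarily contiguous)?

Match refactor-db [4,1] → hotfix [5,2] → hotfix [6,4] → docs [8,8] — 4 commits in the same relative order in both. The LCS DP gives dp[8][8] = 4, so this is optimal.

4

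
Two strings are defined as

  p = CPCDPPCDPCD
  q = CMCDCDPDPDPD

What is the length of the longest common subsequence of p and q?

8

Let dp[i][j] be the LCS length of the first i characters of p and the first j characters of q. dp[i][j] = dp[i-1][j-1]+1 when the i-th and j-th characters match, else max(dp[i-1][j], dp[i][j-1]).
    ·  C  M  C  D  C  D  P  D  P  D  P  D
 ·  0  0  0  0  0  0  0  0  0  0  0  0  0
 C  0  1  1  1  1  1  1  1  1  1  1  1  1
 P  0  1  1  1  1  1  1  2  2  2  2  2  2
 C  0  1  1  2  2  2  2  2  2  2  2  2  2
 D  0  1  1  2  3  3  3  3  3  3  3  3  3
 P  0  1  1  2  3  3  3  4  4  4  4  4  4
 P  0  1  1  2  3  3  3  4  4  5  5  5  5
 C  0  1  1  2  3  4  4  4  4  5  5  5  5
 D  0  1  1  2  3  4  5  5  5  5  6  6  6
 P  0  1  1  2  3  4  5  6  6  6  6  7  7
 C  0  1  1  2  3  4  5  6  6  6  6  7  7
 D  0  1  1  2  3  4  5  6  7  7  7  7  8
dp[11][12] = 8. One LCS (by backtracking along matches): CCDPPDPD.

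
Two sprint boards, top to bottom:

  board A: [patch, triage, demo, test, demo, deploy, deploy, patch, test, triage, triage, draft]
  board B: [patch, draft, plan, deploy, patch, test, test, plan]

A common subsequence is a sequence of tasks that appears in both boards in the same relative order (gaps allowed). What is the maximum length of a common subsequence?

One common subsequence of length 4: patch (board A #1, board B #1), then deploy (board A #7, board B #4), then patch (board A #8, board B #5), then test (board A #9, board B #7), and the DP table's final entry dp[12][8] is also 4, so no common subsequence is longer.

4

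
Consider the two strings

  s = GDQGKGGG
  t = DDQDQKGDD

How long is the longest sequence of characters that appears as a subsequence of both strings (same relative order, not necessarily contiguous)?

4

Match D [2,4], then Q [3,5], then K [5,6], then G [6,7] — 4 characters in the same relative order in both, and the DP table's final entry dp[8][9] is also 4, so no common subsequence is longer.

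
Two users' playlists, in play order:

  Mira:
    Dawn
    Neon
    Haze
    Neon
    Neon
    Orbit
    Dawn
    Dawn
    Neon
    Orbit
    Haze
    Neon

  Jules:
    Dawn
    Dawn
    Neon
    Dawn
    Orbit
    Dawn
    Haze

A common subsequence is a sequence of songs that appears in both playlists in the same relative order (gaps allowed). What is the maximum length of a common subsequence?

One common subsequence of length 5: Dawn (Mira #1, Jules #2), then Neon (Mira #2, Jules #3), then Orbit (Mira #6, Jules #5), then Dawn (Mira #8, Jules #6), then Haze (Mira #11, Jules #7). Since dp[12][7] = 5, nothing longer is possible.

5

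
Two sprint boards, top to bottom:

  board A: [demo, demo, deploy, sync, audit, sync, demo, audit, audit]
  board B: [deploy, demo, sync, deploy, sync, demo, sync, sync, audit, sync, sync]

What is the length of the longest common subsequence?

5

Taking demo (board A #1, board B #2), demo (board A #2, board B #6), sync (board A #4, board B #8), audit (board A #5, board B #9), sync (board A #6, board B #11) gives a common subsequence of length 5. dp[9][11] = 5 confirms this is the maximum.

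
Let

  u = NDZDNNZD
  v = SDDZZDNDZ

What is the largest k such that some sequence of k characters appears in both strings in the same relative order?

5

Match D [2,3], Z [3,5], D [4,6], N [5,7], Z [7,9] — 5 characters in the same relative order in both. The LCS DP gives dp[8][9] = 5, so this is optimal.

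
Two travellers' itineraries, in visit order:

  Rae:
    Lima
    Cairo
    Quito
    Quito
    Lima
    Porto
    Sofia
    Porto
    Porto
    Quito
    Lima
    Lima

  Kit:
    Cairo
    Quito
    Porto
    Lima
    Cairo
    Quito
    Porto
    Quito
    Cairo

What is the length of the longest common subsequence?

5

Taking Lima (Rae #1, Kit #4), Cairo (Rae #2, Kit #5), Quito (Rae #4, Kit #6), Porto (Rae #9, Kit #7), Quito (Rae #10, Kit #8) gives a common subsequence of length 5. dp[12][9] = 5 confirms this is the maximum.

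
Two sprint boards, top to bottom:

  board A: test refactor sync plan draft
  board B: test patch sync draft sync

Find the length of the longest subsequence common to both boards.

Match test [1,1], then sync [3,3], then draft [5,4] — 3 tasks in the same relative order in both. The LCS DP gives dp[5][5] = 3, so this is optimal.

3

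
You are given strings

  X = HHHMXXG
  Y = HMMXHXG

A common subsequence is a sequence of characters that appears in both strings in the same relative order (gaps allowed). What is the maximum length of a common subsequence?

5

Let dp[i][j] be the LCS length of the first i characters of X and the first j characters of Y. dp[i][j] = dp[i-1][j-1]+1 when the i-th and j-th characters match, else max(dp[i-1][j], dp[i][j-1]).
    ·  H  M  M  X  H  X  G
 ·  0  0  0  0  0  0  0  0
 H  0  1  1  1  1  1  1  1
 H  0  1  1  1  1  2  2  2
 H  0  1  1  1  1  2  2  2
 M  0  1  2  2  2  2  2  2
 X  0  1  2  2  3  3  3  3
 X  0  1  2  2  3  3  4  4
 G  0  1  2  2  3  3  4  5
dp[7][7] = 5. One LCS (by backtracking along matches): HMXXG.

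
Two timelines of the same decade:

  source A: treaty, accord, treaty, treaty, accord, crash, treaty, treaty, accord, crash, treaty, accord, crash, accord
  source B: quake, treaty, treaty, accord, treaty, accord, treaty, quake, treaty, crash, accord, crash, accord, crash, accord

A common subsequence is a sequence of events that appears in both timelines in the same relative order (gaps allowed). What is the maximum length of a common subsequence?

Taking treaty [1,3], accord [2,4], treaty [4,5], accord [5,6], treaty [7,7], treaty [8,9], accord [9,11], crash [10,12], accord [12,13], crash [13,14], accord [14,15] gives a common subsequence of length 11, and the DP table's final entry dp[14][15] is also 11, so no common subsequence is longer.

11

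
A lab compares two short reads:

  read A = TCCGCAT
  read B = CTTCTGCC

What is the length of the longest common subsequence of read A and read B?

Let dp[i][j] be the LCS length of the first i bases of read A and the first j bases of read B. dp[i][j] = dp[i-1][j-1]+1 when the i-th and j-th bases match, else max(dp[i-1][j], dp[i][j-1]).
    ·  C  T  T  C  T  G  C  C
 ·  0  0  0  0  0  0  0  0  0
 T  0  0  1  1  1  1  1  1  1
 C  0  1  1  1  2  2  2  2  2
 C  0  1  1  1  2  2  2  3  3
 G  0  1  1  1  2  2  3  3  3
 C  0  1  1  1  2  2  3  4  4
 A  0  1  1  1  2  2  3  4  4
 T  0  1  2  2  2  3  3  4  4
dp[7][8] = 4. One LCS (by backtracking along matches): TCCC.

4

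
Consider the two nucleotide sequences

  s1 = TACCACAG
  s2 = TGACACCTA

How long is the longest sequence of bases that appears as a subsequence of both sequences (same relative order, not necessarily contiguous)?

Match T [1,1] → A [2,3] → C [3,4] → C [4,6] → C [6,7] → A [7,9] — 6 bases in the same relative order in both. Since dp[8][9] = 6, nothing longer is possible.

6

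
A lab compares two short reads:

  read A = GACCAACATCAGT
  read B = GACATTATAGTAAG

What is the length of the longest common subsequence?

Pick G (read A #1, read B #1), A (read A #2, read B #2), C (read A #4, read B #3), A (read A #5, read B #4), A (read A #6, read B #7), A (read A #8, read B #9), T (read A #9, read B #11), A (read A #11, read B #13), G (read A #12, read B #14); all 9 bases appear in both, in order, and the DP table's final entry dp[13][14] is also 9, so no common subsequence is longer.

9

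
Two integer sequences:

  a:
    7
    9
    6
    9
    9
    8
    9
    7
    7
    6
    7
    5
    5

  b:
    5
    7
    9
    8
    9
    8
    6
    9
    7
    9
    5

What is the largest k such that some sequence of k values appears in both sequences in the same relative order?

7

Taking 7 [1,2], 9 [2,3], 9 [5,5], 8 [6,6], 9 [7,8], 7 [8,9], 5 [13,11] gives a common subsequence of length 7. Since dp[13][11] = 7, nothing longer is possible.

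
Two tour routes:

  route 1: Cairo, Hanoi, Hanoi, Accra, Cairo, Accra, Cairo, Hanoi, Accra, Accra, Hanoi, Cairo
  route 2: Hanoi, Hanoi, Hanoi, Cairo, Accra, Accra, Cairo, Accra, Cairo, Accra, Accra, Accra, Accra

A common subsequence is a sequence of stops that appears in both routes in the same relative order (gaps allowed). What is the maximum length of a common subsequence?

One common subsequence of length 8: Hanoi [2,2], Hanoi [3,3], Accra [4,6], Cairo [5,7], Accra [6,8], Cairo [7,9], Accra [9,12], Accra [10,13]. The LCS DP gives dp[12][13] = 8, so this is optimal.

8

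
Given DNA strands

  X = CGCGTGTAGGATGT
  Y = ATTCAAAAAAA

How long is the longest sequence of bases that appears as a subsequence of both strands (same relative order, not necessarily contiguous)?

Pick T [5,2] → T [7,3] → A [8,10] → A [11,11]; all 4 bases appear in both, in order. Since dp[14][11] = 4, nothing longer is possible.

4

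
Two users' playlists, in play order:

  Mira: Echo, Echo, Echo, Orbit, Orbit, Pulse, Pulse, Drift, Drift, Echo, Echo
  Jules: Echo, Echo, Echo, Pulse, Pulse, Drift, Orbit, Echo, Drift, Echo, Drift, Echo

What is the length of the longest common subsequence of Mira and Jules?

Pick Echo at Mira[1]=Jules[1] → Echo at Mira[2]=Jules[2] → Echo at Mira[3]=Jules[3] → Pulse at Mira[6]=Jules[4] → Pulse at Mira[7]=Jules[5] → Drift at Mira[8]=Jules[6] → Drift at Mira[9]=Jules[9] → Echo at Mira[10]=Jules[10] → Echo at Mira[11]=Jules[12]; all 9 songs appear in both, in order. dp[11][12] = 9 confirms this is the maximum.

9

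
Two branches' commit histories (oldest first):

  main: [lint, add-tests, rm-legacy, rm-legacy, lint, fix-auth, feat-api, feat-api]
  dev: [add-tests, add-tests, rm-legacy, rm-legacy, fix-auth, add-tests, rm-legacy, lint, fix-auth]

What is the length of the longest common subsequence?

Pick add-tests at main[2]=dev[2]; then rm-legacy at main[3]=dev[4]; then rm-legacy at main[4]=dev[7]; then lint at main[5]=dev[8]; then fix-auth at main[6]=dev[9]; all 5 commits appear in both, in order, and the DP table's final entry dp[8][9] is also 5, so no common subsequence is longer.

5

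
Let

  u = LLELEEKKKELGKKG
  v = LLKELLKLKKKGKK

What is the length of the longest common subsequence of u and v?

Match L [1,1] → L [2,2] → E [3,4] → L [4,8] → K [7,9] → K [8,10] → K [9,11] → G [12,12] → K [13,13] → K [14,14] — 10 characters in the same relative order in both. Since dp[15][14] = 10, nothing longer is possible.

10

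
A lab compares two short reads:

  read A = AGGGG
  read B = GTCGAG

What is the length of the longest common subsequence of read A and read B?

Taking G (read A #2, read B #1), then G (read A #3, read B #4), then G (read A #5, read B #6) gives a common subsequence of length 3. dp[5][6] = 3 confirms this is the maximum.

3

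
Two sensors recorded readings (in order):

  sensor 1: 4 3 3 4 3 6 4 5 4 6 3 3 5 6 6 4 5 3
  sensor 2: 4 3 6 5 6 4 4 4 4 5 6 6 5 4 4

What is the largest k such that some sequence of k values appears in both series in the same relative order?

One common subsequence of length 9: 4 [1,1], 3 [2,2], 4 [4,7], 4 [7,8], 4 [9,9], 5 [13,10], 6 [14,11], 6 [15,12], 4 [16,15]. dp[18][15] = 9 confirms this is the maximum.

9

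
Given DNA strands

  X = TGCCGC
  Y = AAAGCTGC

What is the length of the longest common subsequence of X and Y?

One common subsequence of length 4: G at X[2]=Y[4]; then C at X[3]=Y[5]; then G at X[5]=Y[7]; then C at X[6]=Y[8], and the DP table's final entry dp[6][8] is also 4, so no common subsequence is longer.

4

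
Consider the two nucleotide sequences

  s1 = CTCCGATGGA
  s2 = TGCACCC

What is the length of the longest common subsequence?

Taking C (s1 #1, s2 #5); then C (s1 #3, s2 #6); then C (s1 #4, s2 #7) gives a common subsequence of length 3. dp[10][7] = 3 confirms this is the maximum.

3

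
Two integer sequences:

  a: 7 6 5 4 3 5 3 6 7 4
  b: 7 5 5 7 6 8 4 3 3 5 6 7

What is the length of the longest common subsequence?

Let dp[i][j] be the LCS length of the first i values of a and the first j values of b. dp[i][j] = dp[i-1][j-1]+1 when the i-th and j-th values match, else max(dp[i-1][j], dp[i][j-1]).
    ·  7  5  5  7  6  8  4  3  3  5  6  7
 ·  0  0  0  0  0  0  0  0  0  0  0  0  0
 7  0  1  1  1  1  1  1  1  1  1  1  1  1
 6  0  1  1  1  1  2  2  2  2  2  2  2  2
 5  0  1  2  2  2  2  2  2  2  2  3  3  3
 4  0  1  2  2  2  2  2  3  3  3  3  3  3
 3  0  1  2  2  2  2  2  3  4  4  4  4  4
 5  0  1  2  3  3  3  3  3  4  4  5  5  5
 3  0  1  2  3  3  3  3  3  4  5  5  5  5
 6  0  1  2  3  3  4  4  4  4  5  5  6  6
 7  0  1  2  3  4  4  4  4  4  5  5  6  7
 4  0  1  2  3  4  4  4  5  5  5  5  6  7
dp[10][12] = 7. One LCS (by backtracking along matches): 7, 6, 4, 3, 5, 6, 7.

7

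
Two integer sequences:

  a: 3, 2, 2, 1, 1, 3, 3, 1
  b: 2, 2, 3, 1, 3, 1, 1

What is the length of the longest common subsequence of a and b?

5

Taking 2 (a #2, b #1) → 2 (a #3, b #2) → 1 (a #4, b #4) → 1 (a #5, b #6) → 1 (a #8, b #7) gives a common subsequence of length 5, and the DP table's final entry dp[8][7] is also 5, so no common subsequence is longer.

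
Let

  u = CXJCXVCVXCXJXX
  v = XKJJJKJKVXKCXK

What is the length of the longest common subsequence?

One common subsequence of length 6: X (u #2, v #1), then J (u #3, v #7), then V (u #8, v #9), then X (u #9, v #10), then C (u #10, v #12), then X (u #11, v #13). Since dp[14][14] = 6, nothing longer is possible.

6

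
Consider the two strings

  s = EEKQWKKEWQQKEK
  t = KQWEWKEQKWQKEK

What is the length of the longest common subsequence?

10

Pick K at s[3]=t[1]; then Q at s[4]=t[2]; then W at s[5]=t[5]; then K at s[6]=t[6]; then K at s[7]=t[9]; then W at s[9]=t[10]; then Q at s[11]=t[11]; then K at s[12]=t[12]; then E at s[13]=t[13]; then K at s[14]=t[14]; all 10 characters appear in both, in order. dp[14][14] = 10 confirms this is the maximum.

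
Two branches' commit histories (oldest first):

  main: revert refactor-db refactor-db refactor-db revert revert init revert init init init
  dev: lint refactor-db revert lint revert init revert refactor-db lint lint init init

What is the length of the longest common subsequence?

7

Taking refactor-db at main[4]=dev[2] → revert at main[5]=dev[3] → revert at main[6]=dev[5] → init at main[7]=dev[6] → revert at main[8]=dev[7] → init at main[10]=dev[11] → init at main[11]=dev[12] gives a common subsequence of length 7. dp[11][12] = 7 confirms this is the maximum.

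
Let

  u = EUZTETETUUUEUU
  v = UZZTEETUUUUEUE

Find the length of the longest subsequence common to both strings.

Pick U at u[2]=v[1] → Z at u[3]=v[3] → T at u[4]=v[4] → E at u[5]=v[5] → E at u[7]=v[6] → T at u[8]=v[7] → U at u[9]=v[9] → U at u[10]=v[10] → U at u[11]=v[11] → E at u[12]=v[12] → U at u[13]=v[13]; all 11 characters appear in both, in order. dp[14][14] = 11 confirms this is the maximum.

11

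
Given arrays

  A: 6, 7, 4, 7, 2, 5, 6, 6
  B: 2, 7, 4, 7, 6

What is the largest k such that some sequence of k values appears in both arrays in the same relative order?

4

Let dp[i][j] be the LCS length of the first i values of A and the first j values of B. dp[i][j] = dp[i-1][j-1]+1 when the i-th and j-th values match, else max(dp[i-1][j], dp[i][j-1]).
    ·  2  7  4  7  6
 ·  0  0  0  0  0  0
 6  0  0  0  0  0  1
 7  0  0  1  1  1  1
 4  0  0  1  2  2  2
 7  0  0  1  2  3  3
 2  0  1  1  2  3  3
 5  0  1  1  2  3  3
 6  0  1  1  2  3  4
 6  0  1  1  2  3  4
dp[8][5] = 4. One LCS (by backtracking along matches): 7, 4, 7, 6.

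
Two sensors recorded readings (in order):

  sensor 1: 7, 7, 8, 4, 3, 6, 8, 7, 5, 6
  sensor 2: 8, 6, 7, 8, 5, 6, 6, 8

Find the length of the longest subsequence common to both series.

Taking 8 at sensor 1[3]=sensor 2[1]; then 6 at sensor 1[6]=sensor 2[2]; then 8 at sensor 1[7]=sensor 2[4]; then 5 at sensor 1[9]=sensor 2[5]; then 6 at sensor 1[10]=sensor 2[7] gives a common subsequence of length 5. dp[10][8] = 5 confirms this is the maximum.

5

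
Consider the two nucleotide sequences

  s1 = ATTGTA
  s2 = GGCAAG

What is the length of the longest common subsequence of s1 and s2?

Let dp[i][j] be the LCS length of the first i bases of s1 and the first j bases of s2. dp[i][j] = dp[i-1][j-1]+1 when the i-th and j-th bases match, else max(dp[i-1][j], dp[i][j-1]).
    ·  G  G  C  A  A  G
 ·  0  0  0  0  0  0  0
 A  0  0  0  0  1  1  1
 T  0  0  0  0  1  1  1
 T  0  0  0  0  1  1  1
 G  0  1  1  1  1  1  2
 T  0  1  1  1  1  1  2
 A  0  1  1  1  2  2  2
dp[6][6] = 2. One LCS (by backtracking along matches): AG.

2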